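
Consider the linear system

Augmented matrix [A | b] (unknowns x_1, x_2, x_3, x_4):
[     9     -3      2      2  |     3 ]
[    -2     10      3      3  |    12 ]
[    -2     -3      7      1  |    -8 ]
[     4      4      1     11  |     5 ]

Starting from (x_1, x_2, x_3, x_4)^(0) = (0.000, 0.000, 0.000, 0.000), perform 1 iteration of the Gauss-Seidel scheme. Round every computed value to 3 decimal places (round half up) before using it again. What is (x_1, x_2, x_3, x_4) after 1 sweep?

(0.333, 1.267, -0.505, -0.081)

Iteration 1:
  x_1 = (3 - (-3)·0.000 - (2)·0.000 - (2)·0.000) / (9) = 0.333
  x_2 = (12 - (-2)·0.333 - (3)·0.000 - (3)·0.000) / (10) = 1.267
  x_3 = (-8 - (-2)·0.333 - (-3)·1.267 - (1)·0.000) / (7) = -0.505
  x_4 = (5 - (4)·0.333 - (4)·1.267 - (1)·-0.505) / (11) = -0.081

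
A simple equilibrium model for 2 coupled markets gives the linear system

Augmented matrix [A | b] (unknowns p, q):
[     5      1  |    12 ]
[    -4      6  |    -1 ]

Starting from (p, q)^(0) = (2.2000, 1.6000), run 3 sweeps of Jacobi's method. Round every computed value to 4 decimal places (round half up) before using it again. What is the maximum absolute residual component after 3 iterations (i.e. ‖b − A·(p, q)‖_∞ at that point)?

Iteration 1:
  p = (12 - (1)·1.6000) / (5) = 2.0800
  q = (-1 - (-4)·2.2000) / (6) = 1.3000
Iteration 2:
  p = (12 - (1)·1.3000) / (5) = 2.1400
  q = (-1 - (-4)·2.0800) / (6) = 1.2200
Iteration 3:
  p = (12 - (1)·1.2200) / (5) = 2.1560
  q = (-1 - (-4)·2.1400) / (6) = 1.2600
Residual b − A·x = (-0.0400, 0.0640); ∞-norm = 0.0640

0.0640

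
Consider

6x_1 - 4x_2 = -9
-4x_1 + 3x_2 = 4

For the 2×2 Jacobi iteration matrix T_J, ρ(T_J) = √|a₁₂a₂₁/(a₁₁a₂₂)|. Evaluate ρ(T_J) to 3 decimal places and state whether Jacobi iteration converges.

0.943

a₁₂a₂₁/(a₁₁a₂₂) = (-4)·(-4) / ((6)·(3)) = 0.888889
ρ = √|0.888889| = √0.888889 = 0.943
ρ < 1, so Jacobi converges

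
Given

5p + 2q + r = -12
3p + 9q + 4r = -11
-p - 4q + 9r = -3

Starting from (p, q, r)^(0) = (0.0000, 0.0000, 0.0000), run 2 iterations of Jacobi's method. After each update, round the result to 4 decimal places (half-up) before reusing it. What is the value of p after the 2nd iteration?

-1.8445

Iteration 1:
  p = (-12 - (2)·0.0000 - (1)·0.0000) / (5) = -2.4000
  q = (-11 - (3)·0.0000 - (4)·0.0000) / (9) = -1.2222
  r = (-3 - (-1)·0.0000 - (-4)·0.0000) / (9) = -0.3333
Iteration 2:
  p = (-12 - (2)·-1.2222 - (1)·-0.3333) / (5) = -1.8445
  q = (-11 - (3)·-2.4000 - (4)·-0.3333) / (9) = -0.2741
  r = (-3 - (-1)·-2.4000 - (-4)·-1.2222) / (9) = -1.1432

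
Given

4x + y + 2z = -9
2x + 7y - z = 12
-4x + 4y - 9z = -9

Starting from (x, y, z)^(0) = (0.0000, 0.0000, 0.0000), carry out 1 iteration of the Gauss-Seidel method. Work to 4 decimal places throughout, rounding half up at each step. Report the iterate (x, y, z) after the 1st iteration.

Iteration 1:
  x = (-9 - (1)·0.0000 - (2)·0.0000) / (4) = -2.2500
  y = (12 - (2)·-2.2500 - (-1)·0.0000) / (7) = 2.3571
  z = (-9 - (-4)·-2.2500 - (4)·2.3571) / (-9) = 3.0476

(-2.2500, 2.3571, 3.0476)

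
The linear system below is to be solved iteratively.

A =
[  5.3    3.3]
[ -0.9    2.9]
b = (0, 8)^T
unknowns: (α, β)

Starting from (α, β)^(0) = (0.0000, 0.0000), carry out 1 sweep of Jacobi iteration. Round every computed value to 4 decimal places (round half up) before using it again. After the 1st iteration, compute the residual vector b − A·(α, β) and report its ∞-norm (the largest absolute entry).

Iteration 1:
  α = (0 - (3.3)·0.0000) / (5.3) = 0.0000
  β = (8 - (-0.9)·0.0000) / (2.9) = 2.7586
Residual b − A·x = (-9.1034, 0.0001); ∞-norm = 9.1034

9.1034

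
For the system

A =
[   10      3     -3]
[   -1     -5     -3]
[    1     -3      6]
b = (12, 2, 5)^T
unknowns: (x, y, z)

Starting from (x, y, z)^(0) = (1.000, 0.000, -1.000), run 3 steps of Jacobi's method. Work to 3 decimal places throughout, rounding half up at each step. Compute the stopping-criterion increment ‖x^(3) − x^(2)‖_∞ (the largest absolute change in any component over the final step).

0.573

Iteration 1:
  x = (12 - (3)·0.000 - (-3)·-1.000) / (10) = 0.900
  y = (2 - (-1)·1.000 - (-3)·-1.000) / (-5) = 0.000
  z = (5 - (1)·1.000 - (-3)·0.000) / (6) = 0.667
Iteration 2:
  x = (12 - (3)·0.000 - (-3)·0.667) / (10) = 1.400
  y = (2 - (-1)·0.900 - (-3)·0.667) / (-5) = -0.980
  z = (5 - (1)·0.900 - (-3)·0.000) / (6) = 0.683
Iteration 3:
  x = (12 - (3)·-0.980 - (-3)·0.683) / (10) = 1.699
  y = (2 - (-1)·1.400 - (-3)·0.683) / (-5) = -1.090
  z = (5 - (1)·1.400 - (-3)·-0.980) / (6) = 0.110
Change: (0.299, -0.110, -0.573) → max |·| = 0.573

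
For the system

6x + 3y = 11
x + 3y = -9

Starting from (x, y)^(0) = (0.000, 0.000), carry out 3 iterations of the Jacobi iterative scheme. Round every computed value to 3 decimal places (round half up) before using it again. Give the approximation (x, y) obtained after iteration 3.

Iteration 1:
  x = (11 - (3)·0.000) / (6) = 1.833
  y = (-9 - (1)·0.000) / (3) = -3.000
Iteration 2:
  x = (11 - (3)·-3.000) / (6) = 3.333
  y = (-9 - (1)·1.833) / (3) = -3.611
Iteration 3:
  x = (11 - (3)·-3.611) / (6) = 3.639
  y = (-9 - (1)·3.333) / (3) = -4.111

(3.639, -4.111)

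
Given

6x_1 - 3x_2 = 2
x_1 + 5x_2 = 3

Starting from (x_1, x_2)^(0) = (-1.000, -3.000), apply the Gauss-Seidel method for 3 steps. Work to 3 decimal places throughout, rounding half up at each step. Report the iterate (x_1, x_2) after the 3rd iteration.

Iteration 1:
  x_1 = (2 - (-3)·-3.000) / (6) = -1.167
  x_2 = (3 - (1)·-1.167) / (5) = 0.833
Iteration 2:
  x_1 = (2 - (-3)·0.833) / (6) = 0.750
  x_2 = (3 - (1)·0.750) / (5) = 0.450
Iteration 3:
  x_1 = (2 - (-3)·0.450) / (6) = 0.558
  x_2 = (3 - (1)·0.558) / (5) = 0.488

(0.558, 0.488)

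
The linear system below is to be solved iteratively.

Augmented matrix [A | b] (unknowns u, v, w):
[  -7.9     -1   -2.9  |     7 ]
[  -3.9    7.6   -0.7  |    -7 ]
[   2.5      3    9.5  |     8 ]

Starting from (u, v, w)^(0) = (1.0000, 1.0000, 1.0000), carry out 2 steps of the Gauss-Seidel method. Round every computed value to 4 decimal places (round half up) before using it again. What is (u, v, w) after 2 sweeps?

Iteration 1:
  u = (7 - (-1)·1.0000 - (-2.9)·1.0000) / (-7.9) = -1.3797
  v = (-7 - (-3.9)·-1.3797 - (-0.7)·1.0000) / (7.6) = -1.5370
  w = (8 - (2.5)·-1.3797 - (3)·-1.5370) / (9.5) = 1.6906
Iteration 2:
  u = (7 - (-1)·-1.5370 - (-2.9)·1.6906) / (-7.9) = -1.3121
  v = (-7 - (-3.9)·-1.3121 - (-0.7)·1.6906) / (7.6) = -1.4387
  w = (8 - (2.5)·-1.3121 - (3)·-1.4387) / (9.5) = 1.6417

(-1.3121, -1.4387, 1.6417)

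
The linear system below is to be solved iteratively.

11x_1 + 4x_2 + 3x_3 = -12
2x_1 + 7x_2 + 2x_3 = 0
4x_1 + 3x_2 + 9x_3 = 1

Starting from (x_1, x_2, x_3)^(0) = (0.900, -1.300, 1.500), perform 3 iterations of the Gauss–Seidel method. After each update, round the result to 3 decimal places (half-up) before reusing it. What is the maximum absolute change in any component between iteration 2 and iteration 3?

0.105

Iteration 1:
  x_1 = (-12 - (4)·-1.300 - (3)·1.500) / (11) = -1.027
  x_2 = (0 - (2)·-1.027 - (2)·1.500) / (7) = -0.135
  x_3 = (1 - (4)·-1.027 - (3)·-0.135) / (9) = 0.613
Iteration 2:
  x_1 = (-12 - (4)·-0.135 - (3)·0.613) / (11) = -1.209
  x_2 = (0 - (2)·-1.209 - (2)·0.613) / (7) = 0.170
  x_3 = (1 - (4)·-1.209 - (3)·0.170) / (9) = 0.592
Iteration 3:
  x_1 = (-12 - (4)·0.170 - (3)·0.592) / (11) = -1.314
  x_2 = (0 - (2)·-1.314 - (2)·0.592) / (7) = 0.206
  x_3 = (1 - (4)·-1.314 - (3)·0.206) / (9) = 0.626
Change: (-0.105, 0.036, 0.034) → max |·| = 0.105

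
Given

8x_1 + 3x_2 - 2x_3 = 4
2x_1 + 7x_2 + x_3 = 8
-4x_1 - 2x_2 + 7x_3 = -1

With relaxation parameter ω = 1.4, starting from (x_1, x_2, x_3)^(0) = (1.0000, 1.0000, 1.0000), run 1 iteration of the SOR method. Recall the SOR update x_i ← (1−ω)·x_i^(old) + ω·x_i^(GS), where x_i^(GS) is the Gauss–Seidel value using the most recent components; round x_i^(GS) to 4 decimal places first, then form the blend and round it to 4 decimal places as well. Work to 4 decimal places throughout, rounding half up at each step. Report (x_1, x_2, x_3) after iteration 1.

(0.1250, 0.9500, -0.1200)

Iteration 1:
  x_1: GS value = (4 - (3)·1.0000 - (-2)·1.0000) / (8) = 0.3750;  x_1 ← (1−ω)·1.0000 + ω·0.3750 = 0.1250
  x_2: GS value = (8 - (2)·0.1250 - (1)·1.0000) / (7) = 0.9643;  x_2 ← (1−ω)·1.0000 + ω·0.9643 = 0.9500
  x_3: GS value = (-1 - (-4)·0.1250 - (-2)·0.9500) / (7) = 0.2000;  x_3 ← (1−ω)·1.0000 + ω·0.2000 = -0.1200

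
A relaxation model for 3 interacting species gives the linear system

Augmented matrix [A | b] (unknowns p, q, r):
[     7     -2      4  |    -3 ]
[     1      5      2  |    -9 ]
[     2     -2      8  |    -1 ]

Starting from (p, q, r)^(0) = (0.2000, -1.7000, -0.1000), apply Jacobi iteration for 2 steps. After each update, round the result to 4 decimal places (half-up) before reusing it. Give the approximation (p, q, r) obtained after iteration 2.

(-0.6000, -1.3886, -0.3607)

Iteration 1:
  p = (-3 - (-2)·-1.7000 - (4)·-0.1000) / (7) = -0.8571
  q = (-9 - (1)·0.2000 - (2)·-0.1000) / (5) = -1.8000
  r = (-1 - (2)·0.2000 - (-2)·-1.7000) / (8) = -0.6000
Iteration 2:
  p = (-3 - (-2)·-1.8000 - (4)·-0.6000) / (7) = -0.6000
  q = (-9 - (1)·-0.8571 - (2)·-0.6000) / (5) = -1.3886
  r = (-1 - (2)·-0.8571 - (-2)·-1.8000) / (8) = -0.3607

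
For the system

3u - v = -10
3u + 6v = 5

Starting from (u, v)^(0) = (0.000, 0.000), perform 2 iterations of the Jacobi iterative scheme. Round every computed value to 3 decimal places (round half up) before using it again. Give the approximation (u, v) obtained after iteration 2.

(-3.056, 2.500)

Iteration 1:
  u = (-10 - (-1)·0.000) / (3) = -3.333
  v = (5 - (3)·0.000) / (6) = 0.833
Iteration 2:
  u = (-10 - (-1)·0.833) / (3) = -3.056
  v = (5 - (3)·-3.333) / (6) = 2.500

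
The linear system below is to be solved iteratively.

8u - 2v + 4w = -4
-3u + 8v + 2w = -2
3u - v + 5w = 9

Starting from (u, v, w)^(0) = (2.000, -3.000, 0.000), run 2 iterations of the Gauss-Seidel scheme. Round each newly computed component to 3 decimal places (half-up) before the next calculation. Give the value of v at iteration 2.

-1.558

Iteration 1:
  u = (-4 - (-2)·-3.000 - (4)·0.000) / (8) = -1.250
  v = (-2 - (-3)·-1.250 - (2)·0.000) / (8) = -0.719
  w = (9 - (3)·-1.250 - (-1)·-0.719) / (5) = 2.406
Iteration 2:
  u = (-4 - (-2)·-0.719 - (4)·2.406) / (8) = -1.883
  v = (-2 - (-3)·-1.883 - (2)·2.406) / (8) = -1.558
  w = (9 - (3)·-1.883 - (-1)·-1.558) / (5) = 2.618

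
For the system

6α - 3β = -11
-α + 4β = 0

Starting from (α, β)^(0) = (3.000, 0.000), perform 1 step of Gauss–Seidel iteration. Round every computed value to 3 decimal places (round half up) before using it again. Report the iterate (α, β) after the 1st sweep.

Iteration 1:
  α = (-11 - (-3)·0.000) / (6) = -1.833
  β = (0 - (-1)·-1.833) / (4) = -0.458

(-1.833, -0.458)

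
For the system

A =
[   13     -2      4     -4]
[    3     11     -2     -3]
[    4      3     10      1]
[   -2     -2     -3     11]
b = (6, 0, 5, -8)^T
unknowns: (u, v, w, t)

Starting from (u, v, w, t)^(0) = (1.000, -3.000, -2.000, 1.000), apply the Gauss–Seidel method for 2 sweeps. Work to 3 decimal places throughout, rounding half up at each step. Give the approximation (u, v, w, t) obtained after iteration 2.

(0.188, -0.186, 0.539, -0.580)

Iteration 1:
  u = (6 - (-2)·-3.000 - (4)·-2.000 - (-4)·1.000) / (13) = 0.923
  v = (0 - (3)·0.923 - (-2)·-2.000 - (-3)·1.000) / (11) = -0.343
  w = (5 - (4)·0.923 - (3)·-0.343 - (1)·1.000) / (10) = 0.134
  t = (-8 - (-2)·0.923 - (-2)·-0.343 - (-3)·0.134) / (11) = -0.585
Iteration 2:
  u = (6 - (-2)·-0.343 - (4)·0.134 - (-4)·-0.585) / (13) = 0.188
  v = (0 - (3)·0.188 - (-2)·0.134 - (-3)·-0.585) / (11) = -0.186
  w = (5 - (4)·0.188 - (3)·-0.186 - (1)·-0.585) / (10) = 0.539
  t = (-8 - (-2)·0.188 - (-2)·-0.186 - (-3)·0.539) / (11) = -0.580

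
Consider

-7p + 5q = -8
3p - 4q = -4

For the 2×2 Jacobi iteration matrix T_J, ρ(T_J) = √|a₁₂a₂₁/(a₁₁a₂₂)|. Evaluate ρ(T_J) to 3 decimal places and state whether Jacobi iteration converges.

0.732

a₁₂a₂₁/(a₁₁a₂₂) = (5)·(3) / ((-7)·(-4)) = 0.535714
ρ = √|0.535714| = √0.535714 = 0.732
ρ < 1, so Jacobi converges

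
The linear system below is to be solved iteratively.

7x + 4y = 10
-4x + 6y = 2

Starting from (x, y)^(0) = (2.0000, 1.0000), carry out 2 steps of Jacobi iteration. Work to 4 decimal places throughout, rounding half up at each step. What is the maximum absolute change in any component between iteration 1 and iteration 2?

0.7620

Iteration 1:
  x = (10 - (4)·1.0000) / (7) = 0.8571
  y = (2 - (-4)·2.0000) / (6) = 1.6667
Iteration 2:
  x = (10 - (4)·1.6667) / (7) = 0.4762
  y = (2 - (-4)·0.8571) / (6) = 0.9047
Change: (-0.3809, -0.7620) → max |·| = 0.7620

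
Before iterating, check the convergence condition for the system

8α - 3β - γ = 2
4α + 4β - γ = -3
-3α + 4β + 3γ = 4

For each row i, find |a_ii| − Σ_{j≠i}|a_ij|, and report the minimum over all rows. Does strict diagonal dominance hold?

row 1: |8| − (3+1) = 4
row 2: |4| − (4+1) = -1
row 3: |3| − (3+4) = -4
minimum over rows = -4 → not strictly diagonally dominant

-4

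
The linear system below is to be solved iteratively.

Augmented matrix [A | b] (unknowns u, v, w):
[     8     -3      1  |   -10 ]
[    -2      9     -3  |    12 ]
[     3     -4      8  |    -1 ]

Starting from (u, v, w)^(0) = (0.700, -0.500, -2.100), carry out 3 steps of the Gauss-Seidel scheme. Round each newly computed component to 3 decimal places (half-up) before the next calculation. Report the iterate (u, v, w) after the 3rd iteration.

(-0.902, 1.445, 0.936)

Iteration 1:
  u = (-10 - (-3)·-0.500 - (1)·-2.100) / (8) = -1.175
  v = (12 - (-2)·-1.175 - (-3)·-2.100) / (9) = 0.372
  w = (-1 - (3)·-1.175 - (-4)·0.372) / (8) = 0.502
Iteration 2:
  u = (-10 - (-3)·0.372 - (1)·0.502) / (8) = -1.173
  v = (12 - (-2)·-1.173 - (-3)·0.502) / (9) = 1.240
  w = (-1 - (3)·-1.173 - (-4)·1.240) / (8) = 0.935
Iteration 3:
  u = (-10 - (-3)·1.240 - (1)·0.935) / (8) = -0.902
  v = (12 - (-2)·-0.902 - (-3)·0.935) / (9) = 1.445
  w = (-1 - (3)·-0.902 - (-4)·1.445) / (8) = 0.936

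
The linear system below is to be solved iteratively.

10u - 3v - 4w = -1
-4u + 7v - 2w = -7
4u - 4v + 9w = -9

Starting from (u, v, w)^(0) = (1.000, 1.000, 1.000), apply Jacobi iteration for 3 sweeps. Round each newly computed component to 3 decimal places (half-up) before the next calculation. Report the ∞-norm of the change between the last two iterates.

0.747

Iteration 1:
  u = (-1 - (-3)·1.000 - (-4)·1.000) / (10) = 0.600
  v = (-7 - (-4)·1.000 - (-2)·1.000) / (7) = -0.143
  w = (-9 - (4)·1.000 - (-4)·1.000) / (9) = -1.000
Iteration 2:
  u = (-1 - (-3)·-0.143 - (-4)·-1.000) / (10) = -0.543
  v = (-7 - (-4)·0.600 - (-2)·-1.000) / (7) = -0.943
  w = (-9 - (4)·0.600 - (-4)·-0.143) / (9) = -1.330
Iteration 3:
  u = (-1 - (-3)·-0.943 - (-4)·-1.330) / (10) = -0.915
  v = (-7 - (-4)·-0.543 - (-2)·-1.330) / (7) = -1.690
  w = (-9 - (4)·-0.543 - (-4)·-0.943) / (9) = -1.178
Change: (-0.372, -0.747, 0.152) → max |·| = 0.747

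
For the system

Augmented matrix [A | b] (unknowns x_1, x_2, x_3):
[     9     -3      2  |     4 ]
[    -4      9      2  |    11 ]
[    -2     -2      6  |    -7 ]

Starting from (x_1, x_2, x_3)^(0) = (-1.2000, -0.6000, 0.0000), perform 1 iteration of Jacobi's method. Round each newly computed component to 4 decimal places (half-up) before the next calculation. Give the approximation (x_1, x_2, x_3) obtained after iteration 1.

Iteration 1:
  x_1 = (4 - (-3)·-0.6000 - (2)·0.0000) / (9) = 0.2444
  x_2 = (11 - (-4)·-1.2000 - (2)·0.0000) / (9) = 0.6889
  x_3 = (-7 - (-2)·-1.2000 - (-2)·-0.6000) / (6) = -1.7667

(0.2444, 0.6889, -1.7667)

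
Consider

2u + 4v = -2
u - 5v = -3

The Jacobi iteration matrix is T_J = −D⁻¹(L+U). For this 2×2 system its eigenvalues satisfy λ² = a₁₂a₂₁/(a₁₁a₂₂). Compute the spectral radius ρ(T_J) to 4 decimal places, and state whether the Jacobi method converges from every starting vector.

a₁₂a₂₁/(a₁₁a₂₂) = (4)·(1) / ((2)·(-5)) = -0.400000
ρ = √|-0.400000| = √0.400000 = 0.6325
ρ < 1, so Jacobi converges

0.6325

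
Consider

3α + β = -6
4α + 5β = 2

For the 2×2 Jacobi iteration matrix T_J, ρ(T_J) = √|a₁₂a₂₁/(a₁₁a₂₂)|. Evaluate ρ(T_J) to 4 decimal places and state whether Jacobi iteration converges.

0.5164

a₁₂a₂₁/(a₁₁a₂₂) = (1)·(4) / ((3)·(5)) = 0.266667
ρ = √|0.266667| = √0.266667 = 0.5164
ρ < 1, so Jacobi converges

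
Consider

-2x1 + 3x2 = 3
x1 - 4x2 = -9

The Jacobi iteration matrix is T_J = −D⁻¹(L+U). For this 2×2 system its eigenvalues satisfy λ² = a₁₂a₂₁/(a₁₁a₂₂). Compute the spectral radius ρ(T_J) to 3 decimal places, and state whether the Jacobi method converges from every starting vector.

a₁₂a₂₁/(a₁₁a₂₂) = (3)·(1) / ((-2)·(-4)) = 0.375000
ρ = √|0.375000| = √0.375000 = 0.612
ρ < 1, so Jacobi converges

0.612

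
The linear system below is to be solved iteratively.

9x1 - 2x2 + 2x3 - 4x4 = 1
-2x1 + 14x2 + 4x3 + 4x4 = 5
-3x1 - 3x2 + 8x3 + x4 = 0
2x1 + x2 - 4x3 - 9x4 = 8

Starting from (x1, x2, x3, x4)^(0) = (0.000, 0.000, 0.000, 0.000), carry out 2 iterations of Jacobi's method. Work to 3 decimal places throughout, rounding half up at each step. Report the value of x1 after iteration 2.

-0.205

Iteration 1:
  x1 = (1 - (-2)·0.000 - (2)·0.000 - (-4)·0.000) / (9) = 0.111
  x2 = (5 - (-2)·0.000 - (4)·0.000 - (4)·0.000) / (14) = 0.357
  x3 = (0 - (-3)·0.000 - (-3)·0.000 - (1)·0.000) / (8) = 0.000
  x4 = (8 - (2)·0.000 - (1)·0.000 - (-4)·0.000) / (-9) = -0.889
Iteration 2:
  x1 = (1 - (-2)·0.357 - (2)·0.000 - (-4)·-0.889) / (9) = -0.205
  x2 = (5 - (-2)·0.111 - (4)·0.000 - (4)·-0.889) / (14) = 0.627
  x3 = (0 - (-3)·0.111 - (-3)·0.357 - (1)·-0.889) / (8) = 0.287
  x4 = (8 - (2)·0.111 - (1)·0.357 - (-4)·0.000) / (-9) = -0.825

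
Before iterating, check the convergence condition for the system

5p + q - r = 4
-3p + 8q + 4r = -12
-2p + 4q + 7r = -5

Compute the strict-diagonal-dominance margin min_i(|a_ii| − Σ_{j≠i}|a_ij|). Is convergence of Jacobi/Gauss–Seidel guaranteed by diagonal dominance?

1

row 1: |5| − (1+1) = 3
row 2: |8| − (3+4) = 1
row 3: |7| − (2+4) = 1
minimum over rows = 1 → strictly diagonally dominant (convergence guaranteed)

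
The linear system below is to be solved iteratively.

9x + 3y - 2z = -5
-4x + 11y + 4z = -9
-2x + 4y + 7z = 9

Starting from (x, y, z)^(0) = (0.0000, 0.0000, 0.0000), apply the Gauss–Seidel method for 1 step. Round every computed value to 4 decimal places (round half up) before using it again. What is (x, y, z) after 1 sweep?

Iteration 1:
  x = (-5 - (3)·0.0000 - (-2)·0.0000) / (9) = -0.5556
  y = (-9 - (-4)·-0.5556 - (4)·0.0000) / (11) = -1.0202
  z = (9 - (-2)·-0.5556 - (4)·-1.0202) / (7) = 1.7099

(-0.5556, -1.0202, 1.7099)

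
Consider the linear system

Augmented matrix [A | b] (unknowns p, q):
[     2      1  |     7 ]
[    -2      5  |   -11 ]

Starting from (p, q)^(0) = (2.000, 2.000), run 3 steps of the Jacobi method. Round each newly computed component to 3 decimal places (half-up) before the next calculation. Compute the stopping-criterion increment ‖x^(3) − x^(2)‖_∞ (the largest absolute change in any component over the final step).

Iteration 1:
  p = (7 - (1)·2.000) / (2) = 2.500
  q = (-11 - (-2)·2.000) / (5) = -1.400
Iteration 2:
  p = (7 - (1)·-1.400) / (2) = 4.200
  q = (-11 - (-2)·2.500) / (5) = -1.200
Iteration 3:
  p = (7 - (1)·-1.200) / (2) = 4.100
  q = (-11 - (-2)·4.200) / (5) = -0.520
Change: (-0.100, 0.680) → max |·| = 0.680

0.680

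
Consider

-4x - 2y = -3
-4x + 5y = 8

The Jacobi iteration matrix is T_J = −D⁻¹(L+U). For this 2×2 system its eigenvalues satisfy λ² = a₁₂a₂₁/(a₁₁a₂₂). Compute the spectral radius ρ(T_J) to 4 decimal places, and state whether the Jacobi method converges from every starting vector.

a₁₂a₂₁/(a₁₁a₂₂) = (-2)·(-4) / ((-4)·(5)) = -0.400000
ρ = √|-0.400000| = √0.400000 = 0.6325
ρ < 1, so Jacobi converges

0.6325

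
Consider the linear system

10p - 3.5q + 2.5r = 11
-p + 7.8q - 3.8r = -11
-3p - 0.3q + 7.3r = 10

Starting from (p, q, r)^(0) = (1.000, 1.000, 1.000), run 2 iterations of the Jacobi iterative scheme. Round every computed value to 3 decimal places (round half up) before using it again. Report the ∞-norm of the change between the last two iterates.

0.834

Iteration 1:
  p = (11 - (-3.5)·1.000 - (2.5)·1.000) / (10) = 1.200
  q = (-11 - (-1)·1.000 - (-3.8)·1.000) / (7.8) = -0.795
  r = (10 - (-3)·1.000 - (-0.3)·1.000) / (7.3) = 1.822
Iteration 2:
  p = (11 - (-3.5)·-0.795 - (2.5)·1.822) / (10) = 0.366
  q = (-11 - (-1)·1.200 - (-3.8)·1.822) / (7.8) = -0.369
  r = (10 - (-3)·1.200 - (-0.3)·-0.795) / (7.3) = 1.830
Change: (-0.834, 0.426, 0.008) → max |·| = 0.834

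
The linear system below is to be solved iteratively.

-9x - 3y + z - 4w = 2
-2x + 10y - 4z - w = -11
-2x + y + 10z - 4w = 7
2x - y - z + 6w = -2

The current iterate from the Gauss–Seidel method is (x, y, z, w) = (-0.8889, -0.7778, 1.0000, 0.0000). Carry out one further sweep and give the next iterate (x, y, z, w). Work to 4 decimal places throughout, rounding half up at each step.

One sweep:
  x = (2 - (-3)·-0.7778 - (1)·1.0000 - (-4)·0.0000) / (-9) = 0.1482
  y = (-11 - (-2)·0.1482 - (-4)·1.0000 - (-1)·0.0000) / (10) = -0.6704
  z = (7 - (-2)·0.1482 - (1)·-0.6704 - (-4)·0.0000) / (10) = 0.7967
  w = (-2 - (2)·0.1482 - (-1)·-0.6704 - (-1)·0.7967) / (6) = -0.3617

(0.1482, -0.6704, 0.7967, -0.3617)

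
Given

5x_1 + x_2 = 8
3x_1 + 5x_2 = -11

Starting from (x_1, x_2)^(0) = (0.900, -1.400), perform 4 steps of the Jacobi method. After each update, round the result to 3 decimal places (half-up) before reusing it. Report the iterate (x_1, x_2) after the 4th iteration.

(2.298, -3.560)

Iteration 1:
  x_1 = (8 - (1)·-1.400) / (5) = 1.880
  x_2 = (-11 - (3)·0.900) / (5) = -2.740
Iteration 2:
  x_1 = (8 - (1)·-2.740) / (5) = 2.148
  x_2 = (-11 - (3)·1.880) / (5) = -3.328
Iteration 3:
  x_1 = (8 - (1)·-3.328) / (5) = 2.266
  x_2 = (-11 - (3)·2.148) / (5) = -3.489
Iteration 4:
  x_1 = (8 - (1)·-3.489) / (5) = 2.298
  x_2 = (-11 - (3)·2.266) / (5) = -3.560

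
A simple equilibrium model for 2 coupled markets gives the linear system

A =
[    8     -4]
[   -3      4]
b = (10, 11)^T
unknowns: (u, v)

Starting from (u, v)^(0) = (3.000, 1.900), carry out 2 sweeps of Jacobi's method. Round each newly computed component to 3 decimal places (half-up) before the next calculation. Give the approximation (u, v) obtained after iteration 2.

Iteration 1:
  u = (10 - (-4)·1.900) / (8) = 2.200
  v = (11 - (-3)·3.000) / (4) = 5.000
Iteration 2:
  u = (10 - (-4)·5.000) / (8) = 3.750
  v = (11 - (-3)·2.200) / (4) = 4.400

(3.750, 4.400)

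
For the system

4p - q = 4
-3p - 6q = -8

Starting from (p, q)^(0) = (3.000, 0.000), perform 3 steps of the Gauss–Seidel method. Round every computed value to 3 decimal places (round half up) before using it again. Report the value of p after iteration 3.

1.182

Iteration 1:
  p = (4 - (-1)·0.000) / (4) = 1.000
  q = (-8 - (-3)·1.000) / (-6) = 0.833
Iteration 2:
  p = (4 - (-1)·0.833) / (4) = 1.208
  q = (-8 - (-3)·1.208) / (-6) = 0.729
Iteration 3:
  p = (4 - (-1)·0.729) / (4) = 1.182
  q = (-8 - (-3)·1.182) / (-6) = 0.742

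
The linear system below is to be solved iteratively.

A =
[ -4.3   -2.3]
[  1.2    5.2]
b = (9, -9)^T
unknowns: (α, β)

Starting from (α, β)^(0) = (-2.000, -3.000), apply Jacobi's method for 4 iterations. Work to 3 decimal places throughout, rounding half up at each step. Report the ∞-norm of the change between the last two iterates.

Iteration 1:
  α = (9 - (-2.3)·-3.000) / (-4.3) = -0.488
  β = (-9 - (1.2)·-2.000) / (5.2) = -1.269
Iteration 2:
  α = (9 - (-2.3)·-1.269) / (-4.3) = -1.414
  β = (-9 - (1.2)·-0.488) / (5.2) = -1.618
Iteration 3:
  α = (9 - (-2.3)·-1.618) / (-4.3) = -1.228
  β = (-9 - (1.2)·-1.414) / (5.2) = -1.404
Iteration 4:
  α = (9 - (-2.3)·-1.404) / (-4.3) = -1.342
  β = (-9 - (1.2)·-1.228) / (5.2) = -1.447
Change: (-0.114, -0.043) → max |·| = 0.114

0.114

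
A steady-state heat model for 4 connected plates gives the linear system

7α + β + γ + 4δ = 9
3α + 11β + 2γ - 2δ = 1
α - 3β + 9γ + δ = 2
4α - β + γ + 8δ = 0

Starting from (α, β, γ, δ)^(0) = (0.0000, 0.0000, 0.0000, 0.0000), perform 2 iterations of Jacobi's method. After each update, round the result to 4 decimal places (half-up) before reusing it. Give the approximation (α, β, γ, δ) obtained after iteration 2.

(1.2410, -0.3001, 0.1097, -0.6593)

Iteration 1:
  α = (9 - (1)·0.0000 - (1)·0.0000 - (4)·0.0000) / (7) = 1.2857
  β = (1 - (3)·0.0000 - (2)·0.0000 - (-2)·0.0000) / (11) = 0.0909
  γ = (2 - (1)·0.0000 - (-3)·0.0000 - (1)·0.0000) / (9) = 0.2222
  δ = (0 - (4)·0.0000 - (-1)·0.0000 - (1)·0.0000) / (8) = 0.0000
Iteration 2:
  α = (9 - (1)·0.0909 - (1)·0.2222 - (4)·0.0000) / (7) = 1.2410
  β = (1 - (3)·1.2857 - (2)·0.2222 - (-2)·0.0000) / (11) = -0.3001
  γ = (2 - (1)·1.2857 - (-3)·0.0909 - (1)·0.0000) / (9) = 0.1097
  δ = (0 - (4)·1.2857 - (-1)·0.0909 - (1)·0.2222) / (8) = -0.6593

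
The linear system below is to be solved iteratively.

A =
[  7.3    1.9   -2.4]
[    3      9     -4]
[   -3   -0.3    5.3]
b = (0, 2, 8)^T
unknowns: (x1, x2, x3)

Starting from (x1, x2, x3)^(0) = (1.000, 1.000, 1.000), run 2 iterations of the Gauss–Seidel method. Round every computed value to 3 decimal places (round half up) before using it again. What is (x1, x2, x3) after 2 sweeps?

(0.353, 0.809, 1.755)

Iteration 1:
  x1 = (0 - (1.9)·1.000 - (-2.4)·1.000) / (7.3) = 0.068
  x2 = (2 - (3)·0.068 - (-4)·1.000) / (9) = 0.644
  x3 = (8 - (-3)·0.068 - (-0.3)·0.644) / (5.3) = 1.584
Iteration 2:
  x1 = (0 - (1.9)·0.644 - (-2.4)·1.584) / (7.3) = 0.353
  x2 = (2 - (3)·0.353 - (-4)·1.584) / (9) = 0.809
  x3 = (8 - (-3)·0.353 - (-0.3)·0.809) / (5.3) = 1.755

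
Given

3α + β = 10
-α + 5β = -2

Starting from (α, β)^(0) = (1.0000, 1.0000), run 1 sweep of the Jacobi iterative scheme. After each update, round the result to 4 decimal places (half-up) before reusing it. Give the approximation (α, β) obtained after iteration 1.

Iteration 1:
  α = (10 - (1)·1.0000) / (3) = 3.0000
  β = (-2 - (-1)·1.0000) / (5) = -0.2000

(3.0000, -0.2000)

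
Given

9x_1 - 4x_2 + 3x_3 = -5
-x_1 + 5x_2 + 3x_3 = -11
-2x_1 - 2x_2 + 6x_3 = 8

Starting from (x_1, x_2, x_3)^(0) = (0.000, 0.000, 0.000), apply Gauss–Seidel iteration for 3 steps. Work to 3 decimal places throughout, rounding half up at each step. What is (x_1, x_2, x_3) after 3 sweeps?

Iteration 1:
  x_1 = (-5 - (-4)·0.000 - (3)·0.000) / (9) = -0.556
  x_2 = (-11 - (-1)·-0.556 - (3)·0.000) / (5) = -2.311
  x_3 = (8 - (-2)·-0.556 - (-2)·-2.311) / (6) = 0.378
Iteration 2:
  x_1 = (-5 - (-4)·-2.311 - (3)·0.378) / (9) = -1.709
  x_2 = (-11 - (-1)·-1.709 - (3)·0.378) / (5) = -2.769
  x_3 = (8 - (-2)·-1.709 - (-2)·-2.769) / (6) = -0.159
Iteration 3:
  x_1 = (-5 - (-4)·-2.769 - (3)·-0.159) / (9) = -1.733
  x_2 = (-11 - (-1)·-1.733 - (3)·-0.159) / (5) = -2.451
  x_3 = (8 - (-2)·-1.733 - (-2)·-2.451) / (6) = -0.061

(-1.733, -2.451, -0.061)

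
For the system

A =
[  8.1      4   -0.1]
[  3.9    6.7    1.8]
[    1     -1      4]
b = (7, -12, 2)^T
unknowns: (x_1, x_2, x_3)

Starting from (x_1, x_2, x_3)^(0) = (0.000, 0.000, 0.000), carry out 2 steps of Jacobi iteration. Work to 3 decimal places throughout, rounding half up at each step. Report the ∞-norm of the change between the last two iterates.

0.891

Iteration 1:
  x_1 = (7 - (4)·0.000 - (-0.1)·0.000) / (8.1) = 0.864
  x_2 = (-12 - (3.9)·0.000 - (1.8)·0.000) / (6.7) = -1.791
  x_3 = (2 - (1)·0.000 - (-1)·0.000) / (4) = 0.500
Iteration 2:
  x_1 = (7 - (4)·-1.791 - (-0.1)·0.500) / (8.1) = 1.755
  x_2 = (-12 - (3.9)·0.864 - (1.8)·0.500) / (6.7) = -2.428
  x_3 = (2 - (1)·0.864 - (-1)·-1.791) / (4) = -0.164
Change: (0.891, -0.637, -0.664) → max |·| = 0.891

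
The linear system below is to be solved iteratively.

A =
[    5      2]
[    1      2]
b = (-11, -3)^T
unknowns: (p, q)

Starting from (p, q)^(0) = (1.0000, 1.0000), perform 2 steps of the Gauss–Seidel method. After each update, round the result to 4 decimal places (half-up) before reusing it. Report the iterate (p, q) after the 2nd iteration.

Iteration 1:
  p = (-11 - (2)·1.0000) / (5) = -2.6000
  q = (-3 - (1)·-2.6000) / (2) = -0.2000
Iteration 2:
  p = (-11 - (2)·-0.2000) / (5) = -2.1200
  q = (-3 - (1)·-2.1200) / (2) = -0.4400

(-2.1200, -0.4400)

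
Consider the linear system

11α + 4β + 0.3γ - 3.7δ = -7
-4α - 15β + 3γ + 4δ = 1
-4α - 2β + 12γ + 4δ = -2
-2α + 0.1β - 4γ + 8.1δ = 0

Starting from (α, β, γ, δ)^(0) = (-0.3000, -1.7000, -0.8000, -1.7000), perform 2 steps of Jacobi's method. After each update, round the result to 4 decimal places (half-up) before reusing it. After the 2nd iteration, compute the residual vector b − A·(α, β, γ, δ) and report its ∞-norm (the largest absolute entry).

1.3532

Iteration 1:
  α = (-7 - (4)·-1.7000 - (0.3)·-0.8000 - (-3.7)·-1.7000) / (11) = -0.5682
  β = (1 - (-4)·-0.3000 - (3)·-0.8000 - (4)·-1.7000) / (-15) = -0.6000
  γ = (-2 - (-4)·-0.3000 - (-2)·-1.7000 - (4)·-1.7000) / (12) = 0.0167
  δ = (0 - (-2)·-0.3000 - (0.1)·-1.7000 - (-4)·-0.8000) / (8.1) = -0.4481
Iteration 2:
  α = (-7 - (4)·-0.6000 - (0.3)·0.0167 - (-3.7)·-0.4481) / (11) = -0.5694
  β = (1 - (-4)·-0.5682 - (3)·0.0167 - (4)·-0.4481) / (-15) = -0.0313
  γ = (-2 - (-4)·-0.5682 - (-2)·-0.6000 - (4)·-0.4481) / (12) = -0.3067
  δ = (0 - (-2)·-0.5682 - (0.1)·-0.6000 - (-4)·0.0167) / (8.1) = -0.1246
Residual b − A·x = (-0.9804, -0.3286, -0.1614, -1.3532); ∞-norm = 1.3532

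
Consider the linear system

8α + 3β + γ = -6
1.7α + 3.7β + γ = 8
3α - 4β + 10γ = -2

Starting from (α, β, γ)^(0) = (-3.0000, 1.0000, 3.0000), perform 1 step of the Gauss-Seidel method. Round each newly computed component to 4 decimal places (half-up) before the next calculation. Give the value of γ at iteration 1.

1.0662

Iteration 1:
  α = (-6 - (3)·1.0000 - (1)·3.0000) / (8) = -1.5000
  β = (8 - (1.7)·-1.5000 - (1)·3.0000) / (3.7) = 2.0405
  γ = (-2 - (3)·-1.5000 - (-4)·2.0405) / (10) = 1.0662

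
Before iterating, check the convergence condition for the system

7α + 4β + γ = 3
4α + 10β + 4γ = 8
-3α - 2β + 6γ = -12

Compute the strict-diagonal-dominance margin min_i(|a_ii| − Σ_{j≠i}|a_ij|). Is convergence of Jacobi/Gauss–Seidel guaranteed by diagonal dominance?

row 1: |7| − (4+1) = 2
row 2: |10| − (4+4) = 2
row 3: |6| − (3+2) = 1
minimum over rows = 1 → strictly diagonally dominant (convergence guaranteed)

1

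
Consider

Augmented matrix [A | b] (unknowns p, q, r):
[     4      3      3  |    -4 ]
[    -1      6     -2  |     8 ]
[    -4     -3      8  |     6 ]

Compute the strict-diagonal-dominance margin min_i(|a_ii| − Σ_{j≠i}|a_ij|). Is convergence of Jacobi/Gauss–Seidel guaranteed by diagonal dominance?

-2

row 1: |4| − (3+3) = -2
row 2: |6| − (1+2) = 3
row 3: |8| − (4+3) = 1
minimum over rows = -2 → not strictly diagonally dominant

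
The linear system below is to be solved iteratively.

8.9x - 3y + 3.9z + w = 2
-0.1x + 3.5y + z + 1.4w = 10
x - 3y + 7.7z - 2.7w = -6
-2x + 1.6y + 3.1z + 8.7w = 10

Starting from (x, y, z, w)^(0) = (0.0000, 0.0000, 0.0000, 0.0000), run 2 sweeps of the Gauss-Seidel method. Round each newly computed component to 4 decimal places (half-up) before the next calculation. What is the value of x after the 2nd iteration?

0.9918

Iteration 1:
  x = (2 - (-3)·0.0000 - (3.9)·0.0000 - (1)·0.0000) / (8.9) = 0.2247
  y = (10 - (-0.1)·0.2247 - (1)·0.0000 - (1.4)·0.0000) / (3.5) = 2.8636
  z = (-6 - (1)·0.2247 - (-3)·2.8636 - (-2.7)·0.0000) / (7.7) = 0.3073
  w = (10 - (-2)·0.2247 - (1.6)·2.8636 - (3.1)·0.3073) / (8.7) = 0.5649
Iteration 2:
  x = (2 - (-3)·2.8636 - (3.9)·0.3073 - (1)·0.5649) / (8.9) = 0.9918
  y = (10 - (-0.1)·0.9918 - (1)·0.3073 - (1.4)·0.5649) / (3.5) = 2.5717
  z = (-6 - (1)·0.9918 - (-3)·2.5717 - (-2.7)·0.5649) / (7.7) = 0.2920
  w = (10 - (-2)·0.9918 - (1.6)·2.5717 - (3.1)·0.2920) / (8.7) = 0.8004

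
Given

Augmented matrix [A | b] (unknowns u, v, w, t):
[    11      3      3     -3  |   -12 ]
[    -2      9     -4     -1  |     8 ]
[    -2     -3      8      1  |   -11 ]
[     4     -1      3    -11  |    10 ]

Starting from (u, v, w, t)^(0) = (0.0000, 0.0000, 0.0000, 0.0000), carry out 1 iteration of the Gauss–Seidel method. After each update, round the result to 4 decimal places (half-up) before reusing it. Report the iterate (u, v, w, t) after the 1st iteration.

(-1.0909, 0.6465, -1.4053, -1.7478)

Iteration 1:
  u = (-12 - (3)·0.0000 - (3)·0.0000 - (-3)·0.0000) / (11) = -1.0909
  v = (8 - (-2)·-1.0909 - (-4)·0.0000 - (-1)·0.0000) / (9) = 0.6465
  w = (-11 - (-2)·-1.0909 - (-3)·0.6465 - (1)·0.0000) / (8) = -1.4053
  t = (10 - (4)·-1.0909 - (-1)·0.6465 - (3)·-1.4053) / (-11) = -1.7478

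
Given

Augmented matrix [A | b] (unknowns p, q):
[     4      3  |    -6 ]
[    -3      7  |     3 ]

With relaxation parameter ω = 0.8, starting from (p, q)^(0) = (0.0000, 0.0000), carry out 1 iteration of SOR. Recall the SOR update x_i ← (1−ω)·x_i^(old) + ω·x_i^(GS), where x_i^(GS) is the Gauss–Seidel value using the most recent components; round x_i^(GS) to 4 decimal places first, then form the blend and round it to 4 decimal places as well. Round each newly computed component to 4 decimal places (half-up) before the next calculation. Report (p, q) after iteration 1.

Iteration 1:
  p: GS value = (-6 - (3)·0.0000) / (4) = -1.5000;  p ← (1−ω)·0.0000 + ω·-1.5000 = -1.2000
  q: GS value = (3 - (-3)·-1.2000) / (7) = -0.0857;  q ← (1−ω)·0.0000 + ω·-0.0857 = -0.0686

(-1.2000, -0.0686)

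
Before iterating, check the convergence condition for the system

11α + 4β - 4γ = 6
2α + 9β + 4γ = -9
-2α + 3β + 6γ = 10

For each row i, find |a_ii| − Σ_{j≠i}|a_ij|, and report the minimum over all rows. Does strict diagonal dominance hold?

row 1: |11| − (4+4) = 3
row 2: |9| − (2+4) = 3
row 3: |6| − (2+3) = 1
minimum over rows = 1 → strictly diagonally dominant (convergence guaranteed)

1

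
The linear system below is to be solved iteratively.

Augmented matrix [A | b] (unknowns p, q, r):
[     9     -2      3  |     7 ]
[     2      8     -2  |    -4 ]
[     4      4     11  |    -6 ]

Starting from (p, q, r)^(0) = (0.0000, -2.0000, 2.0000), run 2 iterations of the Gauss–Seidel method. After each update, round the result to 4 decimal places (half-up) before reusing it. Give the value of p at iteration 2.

Iteration 1:
  p = (7 - (-2)·-2.0000 - (3)·2.0000) / (9) = -0.3333
  q = (-4 - (2)·-0.3333 - (-2)·2.0000) / (8) = 0.0833
  r = (-6 - (4)·-0.3333 - (4)·0.0833) / (11) = -0.4545
Iteration 2:
  p = (7 - (-2)·0.0833 - (3)·-0.4545) / (9) = 0.9478
  q = (-4 - (2)·0.9478 - (-2)·-0.4545) / (8) = -0.8506
  r = (-6 - (4)·0.9478 - (4)·-0.8506) / (11) = -0.5808

0.9478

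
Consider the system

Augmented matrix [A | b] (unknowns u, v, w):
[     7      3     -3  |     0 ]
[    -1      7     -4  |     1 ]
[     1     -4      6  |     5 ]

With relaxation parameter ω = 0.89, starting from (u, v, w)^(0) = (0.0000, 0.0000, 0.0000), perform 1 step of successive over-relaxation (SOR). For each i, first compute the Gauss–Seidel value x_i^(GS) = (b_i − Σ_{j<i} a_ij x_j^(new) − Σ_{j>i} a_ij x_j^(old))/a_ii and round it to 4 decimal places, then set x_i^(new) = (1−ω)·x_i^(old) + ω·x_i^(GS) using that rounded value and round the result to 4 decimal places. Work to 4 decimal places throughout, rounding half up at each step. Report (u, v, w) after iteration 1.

Iteration 1:
  u: GS value = (0 - (3)·0.0000 - (-3)·0.0000) / (7) = 0.0000;  u ← (1−ω)·0.0000 + ω·0.0000 = 0.0000
  v: GS value = (1 - (-1)·0.0000 - (-4)·0.0000) / (7) = 0.1429;  v ← (1−ω)·0.0000 + ω·0.1429 = 0.1272
  w: GS value = (5 - (1)·0.0000 - (-4)·0.1272) / (6) = 0.9181;  w ← (1−ω)·0.0000 + ω·0.9181 = 0.8171

(0.0000, 0.1272, 0.8171)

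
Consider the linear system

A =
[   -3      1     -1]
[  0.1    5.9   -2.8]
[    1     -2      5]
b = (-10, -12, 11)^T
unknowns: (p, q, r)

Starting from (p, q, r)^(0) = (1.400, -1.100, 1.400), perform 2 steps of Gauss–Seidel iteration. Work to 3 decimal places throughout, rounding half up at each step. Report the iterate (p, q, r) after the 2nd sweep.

(2.484, -1.537, 1.088)

Iteration 1:
  p = (-10 - (1)·-1.100 - (-1)·1.400) / (-3) = 2.500
  q = (-12 - (0.1)·2.500 - (-2.8)·1.400) / (5.9) = -1.412
  r = (11 - (1)·2.500 - (-2)·-1.412) / (5) = 1.135
Iteration 2:
  p = (-10 - (1)·-1.412 - (-1)·1.135) / (-3) = 2.484
  q = (-12 - (0.1)·2.484 - (-2.8)·1.135) / (5.9) = -1.537
  r = (11 - (1)·2.484 - (-2)·-1.537) / (5) = 1.088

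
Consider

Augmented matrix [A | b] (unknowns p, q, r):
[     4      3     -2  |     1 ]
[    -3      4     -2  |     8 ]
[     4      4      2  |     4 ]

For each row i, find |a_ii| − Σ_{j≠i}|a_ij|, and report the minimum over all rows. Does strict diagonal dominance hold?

row 1: |4| − (3+2) = -1
row 2: |4| − (3+2) = -1
row 3: |2| − (4+4) = -6
minimum over rows = -6 → not strictly diagonally dominant

-6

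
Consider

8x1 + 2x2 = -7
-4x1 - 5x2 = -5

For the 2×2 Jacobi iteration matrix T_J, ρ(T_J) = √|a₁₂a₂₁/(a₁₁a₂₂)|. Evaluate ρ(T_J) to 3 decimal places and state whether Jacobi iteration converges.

a₁₂a₂₁/(a₁₁a₂₂) = (2)·(-4) / ((8)·(-5)) = 0.200000
ρ = √|0.200000| = √0.200000 = 0.447
ρ < 1, so Jacobi converges

0.447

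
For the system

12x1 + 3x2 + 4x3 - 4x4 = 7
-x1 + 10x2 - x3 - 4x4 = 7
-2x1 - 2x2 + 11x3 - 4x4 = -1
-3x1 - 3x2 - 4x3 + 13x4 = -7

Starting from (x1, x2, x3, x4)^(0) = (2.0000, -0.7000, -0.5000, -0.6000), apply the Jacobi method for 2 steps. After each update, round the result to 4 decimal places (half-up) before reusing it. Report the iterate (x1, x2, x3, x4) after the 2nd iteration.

Iteration 1:
  x1 = (7 - (3)·-0.7000 - (4)·-0.5000 - (-4)·-0.6000) / (12) = 0.7250
  x2 = (7 - (-1)·2.0000 - (-1)·-0.5000 - (-4)·-0.6000) / (10) = 0.6100
  x3 = (-1 - (-2)·2.0000 - (-2)·-0.7000 - (-4)·-0.6000) / (11) = -0.0727
  x4 = (-7 - (-3)·2.0000 - (-3)·-0.7000 - (-4)·-0.5000) / (13) = -0.3923
Iteration 2:
  x1 = (7 - (3)·0.6100 - (4)·-0.0727 - (-4)·-0.3923) / (12) = 0.3243
  x2 = (7 - (-1)·0.7250 - (-1)·-0.0727 - (-4)·-0.3923) / (10) = 0.6083
  x3 = (-1 - (-2)·0.7250 - (-2)·0.6100 - (-4)·-0.3923) / (11) = 0.0092
  x4 = (-7 - (-3)·0.7250 - (-3)·0.6100 - (-4)·-0.0727) / (13) = -0.2528

(0.3243, 0.6083, 0.0092, -0.2528)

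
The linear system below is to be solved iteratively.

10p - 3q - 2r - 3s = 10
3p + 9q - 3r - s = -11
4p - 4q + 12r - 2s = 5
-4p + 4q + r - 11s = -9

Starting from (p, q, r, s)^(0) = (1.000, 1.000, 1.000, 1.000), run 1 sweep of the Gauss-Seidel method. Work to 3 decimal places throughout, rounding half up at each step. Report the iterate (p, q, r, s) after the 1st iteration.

Iteration 1:
  p = (10 - (-3)·1.000 - (-2)·1.000 - (-3)·1.000) / (10) = 1.800
  q = (-11 - (3)·1.800 - (-3)·1.000 - (-1)·1.000) / (9) = -1.378
  r = (5 - (4)·1.800 - (-4)·-1.378 - (-2)·1.000) / (12) = -0.476
  s = (-9 - (-4)·1.800 - (4)·-1.378 - (1)·-0.476) / (-11) = -0.381

(1.800, -1.378, -0.476, -0.381)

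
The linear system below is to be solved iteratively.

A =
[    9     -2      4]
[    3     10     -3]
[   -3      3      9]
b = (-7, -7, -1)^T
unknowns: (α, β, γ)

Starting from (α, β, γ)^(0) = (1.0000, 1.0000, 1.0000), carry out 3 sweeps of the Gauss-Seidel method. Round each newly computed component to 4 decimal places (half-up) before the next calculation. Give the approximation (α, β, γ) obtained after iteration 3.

(-0.8733, -0.4693, -0.2458)

Iteration 1:
  α = (-7 - (-2)·1.0000 - (4)·1.0000) / (9) = -1.0000
  β = (-7 - (3)·-1.0000 - (-3)·1.0000) / (10) = -0.1000
  γ = (-1 - (-3)·-1.0000 - (3)·-0.1000) / (9) = -0.4111
Iteration 2:
  α = (-7 - (-2)·-0.1000 - (4)·-0.4111) / (9) = -0.6173
  β = (-7 - (3)·-0.6173 - (-3)·-0.4111) / (10) = -0.6381
  γ = (-1 - (-3)·-0.6173 - (3)·-0.6381) / (9) = -0.1042
Iteration 3:
  α = (-7 - (-2)·-0.6381 - (4)·-0.1042) / (9) = -0.8733
  β = (-7 - (3)·-0.8733 - (-3)·-0.1042) / (10) = -0.4693
  γ = (-1 - (-3)·-0.8733 - (3)·-0.4693) / (9) = -0.2458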